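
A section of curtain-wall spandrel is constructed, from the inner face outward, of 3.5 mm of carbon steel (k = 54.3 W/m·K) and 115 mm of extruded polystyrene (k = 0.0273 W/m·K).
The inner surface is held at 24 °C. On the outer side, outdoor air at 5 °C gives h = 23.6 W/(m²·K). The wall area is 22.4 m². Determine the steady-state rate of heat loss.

Series thermal resistances:
R_carbon steel = L/(kA) = 0.0035/(54.3×22.4) = 2.878×10^-6 K/W
R_extruded polystyrene = L/(kA) = 0.115/(0.0273×22.4) = 0.1881 K/W
R_outer film = 1/(h_o·A) = 1/(23.6×22.4) = 0.001892 K/W
R_total = 0.19 K/W
Q = ΔT / R_total = 19 / 0.19

Q ≈ 100 W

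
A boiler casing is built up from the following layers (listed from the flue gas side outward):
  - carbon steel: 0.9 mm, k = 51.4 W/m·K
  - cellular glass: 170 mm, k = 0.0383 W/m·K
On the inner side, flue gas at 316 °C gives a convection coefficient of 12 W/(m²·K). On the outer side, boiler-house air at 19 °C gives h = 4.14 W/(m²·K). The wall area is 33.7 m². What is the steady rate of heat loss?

Series thermal resistances:
R_inner film = 1/(h_i·A) = 1/(12×33.7) = 0.002473 K/W
R_carbon steel = L/(kA) = 0.0009/(51.4×33.7) = 5.196×10^-7 K/W
R_cellular glass = L/(kA) = 0.17/(0.0383×33.7) = 0.1317 K/W
R_outer film = 1/(h_o·A) = 1/(4.14×33.7) = 0.007168 K/W
R_total = 0.1414 K/W
Q = ΔT / R_total = 297 / 0.1414

Q ≈ 2100 W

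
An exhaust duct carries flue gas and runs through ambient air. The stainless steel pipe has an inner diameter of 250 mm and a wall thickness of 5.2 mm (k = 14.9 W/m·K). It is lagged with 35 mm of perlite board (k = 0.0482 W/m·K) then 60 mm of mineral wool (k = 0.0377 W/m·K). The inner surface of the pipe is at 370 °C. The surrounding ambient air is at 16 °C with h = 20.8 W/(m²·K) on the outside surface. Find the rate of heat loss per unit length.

q′ ≈ 166 W/m

Treating each annulus and film as a series resistance:
R_stainless steel pipe wall = ln(130.2/125)/(2π×14.9×1) = 4.354×10^-4 K/W
R_perlite board = ln(165.2/130.2)/(2π×0.0482×1) = 0.7861 K/W
R_mineral wool = ln(225.2/165.2)/(2π×0.0377×1) = 1.308 K/W
R_outer film = 1/(h_o·2πr_oL) = 1/(20.8×2π×0.2252×1) = 0.03398 K/W
R_total = 2.129 K/W
Q = ΔT/R_total = 354/2.129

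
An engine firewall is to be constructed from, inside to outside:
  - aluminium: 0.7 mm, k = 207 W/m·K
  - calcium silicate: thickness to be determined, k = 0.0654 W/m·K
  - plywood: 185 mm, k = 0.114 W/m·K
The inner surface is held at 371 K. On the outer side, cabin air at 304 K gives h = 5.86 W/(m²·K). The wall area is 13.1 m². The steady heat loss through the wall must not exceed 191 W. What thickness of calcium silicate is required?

L ≈ 183 mm

Treating each layer as a thermal resistance in series:
R_aluminium = L/(kA) = 0.0007/(207×13.1) = 2.581×10^-7 K/W
R_plywood = L/(kA) = 0.185/(0.114×13.1) = 0.1239 K/W
R_outer film = 1/(h_o·A) = 1/(5.86×13.1) = 0.01303 K/W
Sum of the known resistances R_other = 0.1369 K/W
Required total resistance R_tot = ΔT/Q_allow = 67/191 = 0.3508 K/W
R_calcium silicate = R_tot − R_other = 0.2139 K/W
L = R·k·A = 0.2139×0.0654×13.1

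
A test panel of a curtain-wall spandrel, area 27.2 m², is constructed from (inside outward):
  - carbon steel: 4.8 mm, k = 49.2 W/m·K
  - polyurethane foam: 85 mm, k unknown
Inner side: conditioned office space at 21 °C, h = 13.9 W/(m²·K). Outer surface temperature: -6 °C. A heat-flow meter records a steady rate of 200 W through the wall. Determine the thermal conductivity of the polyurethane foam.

k ≈ 0.0236 W/(m·K)

Model the wall as resistances in series:
R_inner film = 1/(h_i·A) = 1/(13.9×27.2) = 0.002645 K/W
R_carbon steel = L/(kA) = 0.0048/(49.2×27.2) = 3.587×10^-6 K/W
Sum of known resistances R_other = 0.002649 K/W
Total R = ΔT/Q = 27/200 = 0.135 K/W
R_polyurethane foam = R_total − R_other = 0.1324 K/W
k = L/(R·A) = 0.085/(0.1324×27.2)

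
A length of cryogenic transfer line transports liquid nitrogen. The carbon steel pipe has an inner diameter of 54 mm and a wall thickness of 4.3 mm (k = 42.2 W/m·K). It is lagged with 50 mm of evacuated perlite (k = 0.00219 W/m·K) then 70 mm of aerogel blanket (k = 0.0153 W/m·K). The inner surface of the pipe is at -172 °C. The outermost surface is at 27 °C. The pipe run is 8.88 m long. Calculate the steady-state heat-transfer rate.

Q ≈ 23.3 W

Cylindrical conduction, so R = ln(r₂/r₁)/(2πkL) per layer, in series:
R_carbon steel pipe wall = ln(31.3/27)/(2π×42.2×8.88) = 6.276×10^-5 K/W
R_evacuated perlite = ln(81.3/31.3)/(2π×0.00219×8.88) = 7.812 K/W
R_aerogel blanket = ln(151.3/81.3)/(2π×0.0153×8.88) = 0.7276 K/W
R_total = 8.539 K/W
Q = ΔT/R_total = 199/8.539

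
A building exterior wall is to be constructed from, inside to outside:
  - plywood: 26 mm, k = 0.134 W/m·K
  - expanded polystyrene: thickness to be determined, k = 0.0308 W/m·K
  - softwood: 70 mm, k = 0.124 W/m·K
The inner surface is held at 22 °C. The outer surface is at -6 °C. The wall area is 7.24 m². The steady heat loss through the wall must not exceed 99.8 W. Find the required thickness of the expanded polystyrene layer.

Treating each layer as a thermal resistance in series:
R_plywood = L/(kA) = 0.026/(0.134×7.24) = 0.0268 K/W
R_softwood = L/(kA) = 0.07/(0.124×7.24) = 0.07797 K/W
Sum of the known resistances R_other = 0.1048 K/W
Required total resistance R_tot = ΔT/Q_allow = 28/99.8 = 0.2806 K/W
R_expanded polystyrene = R_tot − R_other = 0.1758 K/W
L = R·k·A = 0.1758×0.0308×7.24

L ≈ 39.2 mm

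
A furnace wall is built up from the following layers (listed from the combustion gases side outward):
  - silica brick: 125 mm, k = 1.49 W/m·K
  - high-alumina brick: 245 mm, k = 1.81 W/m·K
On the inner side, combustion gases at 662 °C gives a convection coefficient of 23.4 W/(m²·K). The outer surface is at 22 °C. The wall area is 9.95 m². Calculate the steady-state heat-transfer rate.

Treating each layer as a thermal resistance in series:
R_inner film = 1/(h_i·A) = 1/(23.4×9.95) = 0.004295 K/W
R_silica brick = L/(kA) = 0.125/(1.49×9.95) = 0.008431 K/W
R_high-alumina brick = L/(kA) = 0.245/(1.81×9.95) = 0.0136 K/W
R_total = 0.02633 K/W
Q = ΔT / R_total = 640 / 0.02633

Q ≈ 24300 W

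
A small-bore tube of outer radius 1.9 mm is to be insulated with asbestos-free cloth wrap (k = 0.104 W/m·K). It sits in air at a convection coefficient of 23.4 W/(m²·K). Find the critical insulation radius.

r_cr ≈ 4.44 mm

For a cylinder r_cr = k/h = 0.104/23.4
r_cr = 4.44 mm; since the bare radius (1.9 mm) is below r_cr, adding a thin layer of insulation will *increase* heat loss.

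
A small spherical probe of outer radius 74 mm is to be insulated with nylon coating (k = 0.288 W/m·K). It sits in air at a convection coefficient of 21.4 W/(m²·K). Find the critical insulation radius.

For a sphere r_cr = 2k/h = 2×0.288/21.4
r_cr = 26.9 mm; since the bare radius (74 mm) is above r_cr, any added insulation will reduce heat loss.

r_cr ≈ 26.9 mm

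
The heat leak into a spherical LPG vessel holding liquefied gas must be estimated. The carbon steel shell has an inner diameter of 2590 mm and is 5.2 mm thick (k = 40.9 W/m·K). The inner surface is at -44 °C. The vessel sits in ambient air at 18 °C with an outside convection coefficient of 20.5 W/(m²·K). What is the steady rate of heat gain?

Q ≈ 26900 W

Radial (spherical) resistances in series:
R_carbon steel shell = (1/1.295 − 1/1.3002)/(4π×40.9) = 6.009×10^-6 K/W
R_outer film = 1/(h·4πr_o²) = 1/(20.5×4π×1.3002²) = 0.002296 K/W
R_total = 0.002302 K/W
Q = ΔT/R_total = 62/0.002302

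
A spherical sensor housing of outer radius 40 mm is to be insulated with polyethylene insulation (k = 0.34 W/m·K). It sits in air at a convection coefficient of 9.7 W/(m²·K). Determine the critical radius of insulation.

r_cr ≈ 70.1 mm

For a sphere r_cr = 2k/h = 2×0.34/9.7
r_cr = 70.1 mm; since the bare radius (40 mm) is below r_cr, adding a thin layer of insulation will *increase* heat loss.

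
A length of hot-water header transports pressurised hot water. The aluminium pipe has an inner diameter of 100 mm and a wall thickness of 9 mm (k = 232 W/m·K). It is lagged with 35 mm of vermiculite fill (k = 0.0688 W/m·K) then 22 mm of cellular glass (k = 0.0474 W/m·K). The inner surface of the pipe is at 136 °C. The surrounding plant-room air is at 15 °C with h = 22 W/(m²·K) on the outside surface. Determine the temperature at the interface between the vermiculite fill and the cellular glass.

T ≈ 65.4 °C

Radial resistances (cylindrical: R_cond = ln(r_o/r_i)/(2πkL), R_conv = 1/(h·2πrL)):
R_aluminium pipe wall = ln(59/50)/(2π×232×1) = 1.135×10^-4 K/W
R_vermiculite fill = ln(94/59)/(2π×0.0688×1) = 1.077 K/W
R_cellular glass = ln(116/94)/(2π×0.0474×1) = 0.7061 K/W
R_outer film = 1/(h_o·2πr_oL) = 1/(22×2π×0.116×1) = 0.06236 K/W
R_total = 1.846 K/W
Q = ΔT/R_total = 121/1.846
Q = 65.5 W/m
T_interface = T_inner − Q·ΣR(inner→interface) = 136 − 65.5×1.078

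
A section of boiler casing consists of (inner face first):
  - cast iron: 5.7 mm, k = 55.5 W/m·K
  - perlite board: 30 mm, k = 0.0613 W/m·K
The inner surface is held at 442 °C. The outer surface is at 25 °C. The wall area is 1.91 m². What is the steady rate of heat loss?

Thermal resistances in series:
R_cast iron = L/(kA) = 0.0057/(55.5×1.91) = 5.377×10^-5 K/W
R_perlite board = L/(kA) = 0.03/(0.0613×1.91) = 0.2562 K/W
R_total = 0.2563 K/W
Q = ΔT / R_total = 417 / 0.2563

Q ≈ 1630 W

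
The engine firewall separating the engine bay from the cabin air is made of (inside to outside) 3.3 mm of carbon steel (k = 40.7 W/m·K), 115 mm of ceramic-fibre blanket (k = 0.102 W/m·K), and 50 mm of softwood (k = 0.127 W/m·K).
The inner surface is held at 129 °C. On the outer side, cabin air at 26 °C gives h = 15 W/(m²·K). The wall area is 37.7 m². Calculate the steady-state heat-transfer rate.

Q ≈ 2450 W

Using the resistance-network approach (series):
R_carbon steel = L/(kA) = 0.0033/(40.7×37.7) = 2.151×10^-6 K/W
R_ceramic-fibre blanket = L/(kA) = 0.115/(0.102×37.7) = 0.02991 K/W
R_softwood = L/(kA) = 0.05/(0.127×37.7) = 0.01044 K/W
R_outer film = 1/(h_o·A) = 1/(15×37.7) = 0.001768 K/W
R_total = 0.04212 K/W
Q = ΔT / R_total = 103 / 0.04212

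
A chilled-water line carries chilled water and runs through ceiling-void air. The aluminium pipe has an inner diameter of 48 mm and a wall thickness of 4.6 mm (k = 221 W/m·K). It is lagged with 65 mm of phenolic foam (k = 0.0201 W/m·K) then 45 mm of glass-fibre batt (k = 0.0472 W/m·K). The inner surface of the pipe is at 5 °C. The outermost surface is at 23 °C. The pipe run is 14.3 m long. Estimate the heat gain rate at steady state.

Radial resistances (cylindrical: R_cond = ln(r_o/r_i)/(2πkL), R_conv = 1/(h·2πrL)):
R_aluminium pipe wall = ln(28.6/24)/(2π×221×14.3) = 8.831×10^-6 K/W
R_phenolic foam = ln(93.6/28.6)/(2π×0.0201×14.3) = 0.6565 K/W
R_glass-fibre batt = ln(138.6/93.6)/(2π×0.0472×14.3) = 0.09257 K/W
R_total = 0.7491 K/W
Q = ΔT/R_total = 18/0.7491

Q ≈ 24 W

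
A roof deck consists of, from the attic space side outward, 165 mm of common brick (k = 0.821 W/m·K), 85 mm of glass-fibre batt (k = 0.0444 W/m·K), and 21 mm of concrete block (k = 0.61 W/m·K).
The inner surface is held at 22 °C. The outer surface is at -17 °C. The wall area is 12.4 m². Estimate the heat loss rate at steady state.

Q ≈ 225 W

Series thermal resistances:
R_common brick = L/(kA) = 0.165/(0.821×12.4) = 0.01621 K/W
R_glass-fibre batt = L/(kA) = 0.085/(0.0444×12.4) = 0.1544 K/W
R_concrete block = L/(kA) = 0.021/(0.61×12.4) = 0.002776 K/W
R_total = 0.1734 K/W
Q = ΔT / R_total = 39 / 0.1734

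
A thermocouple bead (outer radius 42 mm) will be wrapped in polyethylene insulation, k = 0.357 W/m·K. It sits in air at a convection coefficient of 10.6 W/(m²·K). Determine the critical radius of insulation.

For a sphere r_cr = 2k/h = 2×0.357/10.6
r_cr = 67.4 mm; since the bare radius (42 mm) is below r_cr, adding a thin layer of insulation will *increase* heat loss.

r_cr ≈ 67.4 mm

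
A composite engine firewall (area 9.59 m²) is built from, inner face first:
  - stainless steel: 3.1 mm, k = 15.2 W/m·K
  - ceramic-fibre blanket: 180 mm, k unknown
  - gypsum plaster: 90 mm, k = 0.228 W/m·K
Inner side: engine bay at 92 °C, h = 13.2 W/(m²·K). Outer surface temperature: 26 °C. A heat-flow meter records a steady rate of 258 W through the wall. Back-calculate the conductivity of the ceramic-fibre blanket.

Treating each layer as a thermal resistance in series:
R_inner film = 1/(h_i·A) = 1/(13.2×9.59) = 0.0079 K/W
R_stainless steel = L/(kA) = 0.0031/(15.2×9.59) = 2.127×10^-5 K/W
R_gypsum plaster = L/(kA) = 0.09/(0.228×9.59) = 0.04116 K/W
Sum of known resistances R_other = 0.04908 K/W
Total R = ΔT/Q = 66/258 = 0.2558 K/W
R_ceramic-fibre blanket = R_total − R_other = 0.2067 K/W
k = L/(R·A) = 0.18/(0.2067×9.59)

k ≈ 0.0908 W/(m·K)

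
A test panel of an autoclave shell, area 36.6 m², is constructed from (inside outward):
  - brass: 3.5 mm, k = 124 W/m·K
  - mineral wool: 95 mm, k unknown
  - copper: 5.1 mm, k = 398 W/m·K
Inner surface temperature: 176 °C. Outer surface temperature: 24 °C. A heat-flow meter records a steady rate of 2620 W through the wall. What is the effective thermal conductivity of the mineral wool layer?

k ≈ 0.0447 W/(m·K)

Using the resistance-network approach (series):
R_brass = L/(kA) = 0.0035/(124×36.6) = 7.712×10^-7 K/W
R_copper = L/(kA) = 0.0051/(398×36.6) = 3.501×10^-7 K/W
Sum of known resistances R_other = 1.121×10^-6 K/W
Total R = ΔT/Q = 152/2620 = 0.05802 K/W
R_mineral wool = R_total − R_other = 0.05801 K/W
k = L/(R·A) = 0.095/(0.05801×36.6)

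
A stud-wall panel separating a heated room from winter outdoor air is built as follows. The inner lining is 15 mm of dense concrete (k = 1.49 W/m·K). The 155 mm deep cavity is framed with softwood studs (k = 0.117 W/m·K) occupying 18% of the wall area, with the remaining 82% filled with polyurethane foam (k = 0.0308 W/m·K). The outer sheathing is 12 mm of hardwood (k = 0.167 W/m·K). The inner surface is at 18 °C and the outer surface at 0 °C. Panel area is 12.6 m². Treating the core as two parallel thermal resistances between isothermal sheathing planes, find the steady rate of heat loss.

Q ≈ 66.2 W

Sheathing layers in series; stud and cavity paths in parallel between them.
R_inner = 0.015/(1.49×12.6) = 7.99×10^-4 K/W
R_stud  = 0.155/(0.117×0.18×12.6) = 0.5841 K/W
R_cav   = 0.155/(0.0308×0.82×12.6) = 0.4871 K/W
1/R_core = 1/R_stud + 1/R_cav → R_core = 0.2656 K/W
R_outer = 0.012/(0.167×12.6) = 0.005703 K/W
R_total = 0.2721 K/W
Q = ΔT/R_total = 18/0.2721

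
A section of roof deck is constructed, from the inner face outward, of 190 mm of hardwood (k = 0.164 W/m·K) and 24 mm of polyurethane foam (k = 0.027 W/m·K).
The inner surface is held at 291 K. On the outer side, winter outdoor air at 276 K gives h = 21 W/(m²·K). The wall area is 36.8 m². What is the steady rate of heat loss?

Using the resistance-network approach (series):
R_hardwood = L/(kA) = 0.19/(0.164×36.8) = 0.03148 K/W
R_polyurethane foam = L/(kA) = 0.024/(0.027×36.8) = 0.02415 K/W
R_outer film = 1/(h_o·A) = 1/(21×36.8) = 0.001294 K/W
R_total = 0.05693 K/W
Q = ΔT / R_total = 15 / 0.05693

Q ≈ 263 W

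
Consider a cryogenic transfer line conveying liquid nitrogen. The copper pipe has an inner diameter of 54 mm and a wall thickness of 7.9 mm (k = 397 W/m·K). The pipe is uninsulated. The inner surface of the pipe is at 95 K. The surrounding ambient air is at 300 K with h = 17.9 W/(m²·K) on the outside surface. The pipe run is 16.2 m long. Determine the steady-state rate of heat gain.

Q ≈ 13000 W

Cylindrical conduction, so R = ln(r₂/r₁)/(2πkL) per layer, in series:
R_copper pipe wall = ln(34.9/27)/(2π×397×16.2) = 6.351×10^-6 K/W
R_outer film = 1/(h_o·2πr_oL) = 1/(17.9×2π×0.0349×16.2) = 0.01573 K/W
R_total = 0.01573 K/W
Q = ΔT/R_total = 205/0.01573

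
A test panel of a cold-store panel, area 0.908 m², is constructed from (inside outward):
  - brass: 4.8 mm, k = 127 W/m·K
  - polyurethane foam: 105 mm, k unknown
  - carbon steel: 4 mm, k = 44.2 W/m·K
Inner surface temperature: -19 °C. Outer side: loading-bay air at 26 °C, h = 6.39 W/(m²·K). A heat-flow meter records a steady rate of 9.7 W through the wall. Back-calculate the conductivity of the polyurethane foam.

k ≈ 0.0259 W/(m·K)

Model the wall as resistances in series:
R_brass = L/(kA) = 0.0048/(127×0.908) = 4.162×10^-5 K/W
R_carbon steel = L/(kA) = 0.004/(44.2×0.908) = 9.967×10^-5 K/W
R_outer film = 1/(h_o·A) = 1/(6.39×0.908) = 0.1724 K/W
Sum of known resistances R_other = 0.1725 K/W
Total R = ΔT/Q = 45/9.7 = 4.639 K/W
R_polyurethane foam = R_total − R_other = 4.467 K/W
k = L/(R·A) = 0.105/(4.467×0.908)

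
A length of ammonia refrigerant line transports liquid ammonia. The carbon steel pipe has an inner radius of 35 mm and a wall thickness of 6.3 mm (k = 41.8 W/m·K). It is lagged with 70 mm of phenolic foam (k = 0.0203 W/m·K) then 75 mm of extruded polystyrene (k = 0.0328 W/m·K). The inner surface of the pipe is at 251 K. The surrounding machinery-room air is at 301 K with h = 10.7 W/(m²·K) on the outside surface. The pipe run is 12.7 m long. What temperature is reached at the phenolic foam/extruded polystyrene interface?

Treating each annulus and film as a series resistance:
R_carbon steel pipe wall = ln(41.3/35)/(2π×41.8×12.7) = 4.962×10^-5 K/W
R_phenolic foam = ln(111.3/41.3)/(2π×0.0203×12.7) = 0.612 K/W
R_extruded polystyrene = ln(186.3/111.3)/(2π×0.0328×12.7) = 0.1968 K/W
R_outer film = 1/(h_o·2πr_oL) = 1/(10.7×2π×0.1863×12.7) = 0.006287 K/W
R_total = 0.8152 K/W
Q = ΔT/R_total = 50/0.8152
Q = 61.3 W
T_interface = T_inner + Q·ΣR(inner→interface) = 251 + 61.3×0.6121

T ≈ 289 K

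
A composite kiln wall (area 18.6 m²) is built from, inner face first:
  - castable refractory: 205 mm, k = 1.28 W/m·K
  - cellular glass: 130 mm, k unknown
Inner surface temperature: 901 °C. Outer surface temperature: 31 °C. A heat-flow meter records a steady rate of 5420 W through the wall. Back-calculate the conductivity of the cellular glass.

k ≈ 0.046 W/(m·K)

Using the resistance-network approach (series):
R_castable refractory = L/(kA) = 0.205/(1.28×18.6) = 0.008611 K/W
Sum of known resistances R_other = 0.008611 K/W
Total R = ΔT/Q = 870/5420 = 0.1605 K/W
R_cellular glass = R_total − R_other = 0.1519 K/W
k = L/(R·A) = 0.13/(0.1519×18.6)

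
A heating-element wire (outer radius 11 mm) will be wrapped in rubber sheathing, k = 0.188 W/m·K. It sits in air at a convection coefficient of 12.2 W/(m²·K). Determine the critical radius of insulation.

For a cylinder r_cr = k/h = 0.188/12.2
r_cr = 15.4 mm; since the bare radius (11 mm) is below r_cr, adding a thin layer of insulation will *increase* heat loss.

r_cr ≈ 15.4 mm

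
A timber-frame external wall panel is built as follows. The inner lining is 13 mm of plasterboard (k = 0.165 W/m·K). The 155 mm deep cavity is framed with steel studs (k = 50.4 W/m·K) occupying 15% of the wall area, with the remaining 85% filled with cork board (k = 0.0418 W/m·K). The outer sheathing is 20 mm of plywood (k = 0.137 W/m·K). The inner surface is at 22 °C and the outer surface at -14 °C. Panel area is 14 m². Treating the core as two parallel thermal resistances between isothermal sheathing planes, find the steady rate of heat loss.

Q ≈ 2060 W

Sheathing layers in series; stud and cavity paths in parallel between them.
R_inner = 0.013/(0.165×14) = 0.005628 K/W
R_stud  = 0.155/(50.4×0.15×14) = 0.001464 K/W
R_cav   = 0.155/(0.0418×0.85×14) = 0.3116 K/W
1/R_core = 1/R_stud + 1/R_cav → R_core = 0.001458 K/W
R_outer = 0.02/(0.137×14) = 0.01043 K/W
R_total = 0.01751 K/W
Q = ΔT/R_total = 36/0.01751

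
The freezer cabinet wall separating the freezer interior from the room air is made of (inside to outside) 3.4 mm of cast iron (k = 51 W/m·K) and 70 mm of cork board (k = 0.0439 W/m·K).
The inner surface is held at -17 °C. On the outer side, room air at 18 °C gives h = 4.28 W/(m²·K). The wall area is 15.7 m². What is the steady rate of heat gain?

Q ≈ 301 W

Using the resistance-network approach (series):
R_cast iron = L/(kA) = 0.0034/(51×15.7) = 4.246×10^-6 K/W
R_cork board = L/(kA) = 0.07/(0.0439×15.7) = 0.1016 K/W
R_outer film = 1/(h_o·A) = 1/(4.28×15.7) = 0.01488 K/W
R_total = 0.1164 K/W
Q = ΔT / R_total = 35 / 0.1164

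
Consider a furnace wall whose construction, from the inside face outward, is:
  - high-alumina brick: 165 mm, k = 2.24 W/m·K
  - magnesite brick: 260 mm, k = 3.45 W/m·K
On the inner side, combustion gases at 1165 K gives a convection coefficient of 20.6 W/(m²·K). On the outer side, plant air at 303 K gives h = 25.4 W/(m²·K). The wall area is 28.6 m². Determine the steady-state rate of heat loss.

Q ≈ 104000 W

Model the wall as resistances in series:
R_inner film = 1/(h_i·A) = 1/(20.6×28.6) = 0.001697 K/W
R_high-alumina brick = L/(kA) = 0.165/(2.24×28.6) = 0.002576 K/W
R_magnesite brick = L/(kA) = 0.26/(3.45×28.6) = 0.002635 K/W
R_outer film = 1/(h_o·A) = 1/(25.4×28.6) = 0.001377 K/W
R_total = 0.008285 K/W
Q = ΔT / R_total = 862 / 0.008285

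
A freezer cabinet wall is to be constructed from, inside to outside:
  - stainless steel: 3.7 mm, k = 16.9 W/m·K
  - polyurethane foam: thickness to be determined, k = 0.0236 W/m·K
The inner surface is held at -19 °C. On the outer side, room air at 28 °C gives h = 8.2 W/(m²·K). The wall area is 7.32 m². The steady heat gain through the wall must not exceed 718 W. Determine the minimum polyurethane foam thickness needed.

Series thermal resistances:
R_stainless steel = L/(kA) = 0.0037/(16.9×7.32) = 2.991×10^-5 K/W
R_outer film = 1/(h_o·A) = 1/(8.2×7.32) = 0.01666 K/W
Sum of the known resistances R_other = 0.01669 K/W
Required total resistance R_tot = ΔT/Q_allow = 47/718 = 0.06546 K/W
R_polyurethane foam = R_tot − R_other = 0.04877 K/W
L = R·k·A = 0.04877×0.0236×7.32

L ≈ 8.43 mm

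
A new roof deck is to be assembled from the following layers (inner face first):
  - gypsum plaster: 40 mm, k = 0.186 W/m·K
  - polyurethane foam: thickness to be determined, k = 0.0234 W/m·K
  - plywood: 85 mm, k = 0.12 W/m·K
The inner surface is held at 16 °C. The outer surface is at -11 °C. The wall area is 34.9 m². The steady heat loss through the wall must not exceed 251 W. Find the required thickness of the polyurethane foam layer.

Using the resistance-network approach (series):
R_gypsum plaster = L/(kA) = 0.04/(0.186×34.9) = 0.006162 K/W
R_plywood = L/(kA) = 0.085/(0.12×34.9) = 0.0203 K/W
Sum of the known resistances R_other = 0.02646 K/W
Required total resistance R_tot = ΔT/Q_allow = 27/251 = 0.1076 K/W
R_polyurethane foam = R_tot − R_other = 0.08111 K/W
L = R·k·A = 0.08111×0.0234×34.9

L ≈ 66.2 mm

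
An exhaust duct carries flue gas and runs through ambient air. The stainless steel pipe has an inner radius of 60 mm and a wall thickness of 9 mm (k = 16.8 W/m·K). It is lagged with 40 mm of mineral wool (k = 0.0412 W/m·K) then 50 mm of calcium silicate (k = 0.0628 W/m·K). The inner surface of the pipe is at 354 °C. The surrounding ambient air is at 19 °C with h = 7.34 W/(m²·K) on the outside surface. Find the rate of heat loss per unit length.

For a radial system each layer contributes R = ln(r_out/r_in)/(2πkL); films add R = 1/(hA).
R_stainless steel pipe wall = ln(69/60)/(2π×16.8×1) = 0.001324 K/W
R_mineral wool = ln(109/69)/(2π×0.0412×1) = 1.766 K/W
R_calcium silicate = ln(159/109)/(2π×0.0628×1) = 0.9568 K/W
R_outer film = 1/(h_o·2πr_oL) = 1/(7.34×2π×0.159×1) = 0.1364 K/W
R_total = 2.861 K/W
Q = ΔT/R_total = 335/2.861

q′ ≈ 117 W/m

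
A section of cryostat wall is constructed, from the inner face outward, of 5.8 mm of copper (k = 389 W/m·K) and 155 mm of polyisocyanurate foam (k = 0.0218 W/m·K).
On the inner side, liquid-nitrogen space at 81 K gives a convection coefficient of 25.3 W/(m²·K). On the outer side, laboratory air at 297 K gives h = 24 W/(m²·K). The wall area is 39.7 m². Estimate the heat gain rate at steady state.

Q ≈ 1190 W

Model the wall as resistances in series:
R_inner film = 1/(h_i·A) = 1/(25.3×39.7) = 9.956×10^-4 K/W
R_copper = L/(kA) = 0.0058/(389×39.7) = 3.756×10^-7 K/W
R_polyisocyanurate foam = L/(kA) = 0.155/(0.0218×39.7) = 0.1791 K/W
R_outer film = 1/(h_o·A) = 1/(24×39.7) = 0.00105 K/W
R_total = 0.1811 K/W
Q = ΔT / R_total = 216 / 0.1811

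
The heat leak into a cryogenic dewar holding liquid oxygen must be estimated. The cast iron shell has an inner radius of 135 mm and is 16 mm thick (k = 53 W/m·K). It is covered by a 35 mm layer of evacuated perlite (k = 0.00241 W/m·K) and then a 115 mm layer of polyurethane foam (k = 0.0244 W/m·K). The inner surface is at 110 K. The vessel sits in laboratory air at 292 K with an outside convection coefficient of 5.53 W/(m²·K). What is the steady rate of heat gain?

Radial (spherical) resistances in series:
R_cast iron shell = (1/0.135 − 1/0.151)/(4π×53) = 0.001178 K/W
R_evacuated perlite = (1/0.151 − 1/0.186)/(4π×0.00241) = 41.15 K/W
R_polyurethane foam = (1/0.186 − 1/0.301)/(4π×0.0244) = 6.699 K/W
R_outer film = 1/(h·4πr_o²) = 1/(5.53×4π×0.301²) = 0.1588 K/W
R_total = 48.01 K/W
Q = ΔT/R_total = 182/48.01

Q ≈ 3.79 W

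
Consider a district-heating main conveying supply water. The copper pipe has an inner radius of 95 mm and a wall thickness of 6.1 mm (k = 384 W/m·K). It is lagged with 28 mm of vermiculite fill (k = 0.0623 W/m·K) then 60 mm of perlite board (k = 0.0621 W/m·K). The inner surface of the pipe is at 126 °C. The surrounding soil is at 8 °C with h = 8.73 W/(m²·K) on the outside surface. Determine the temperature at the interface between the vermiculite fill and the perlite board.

Radial resistances (cylindrical: R_cond = ln(r_o/r_i)/(2πkL), R_conv = 1/(h·2πrL)):
R_copper pipe wall = ln(101.1/95)/(2π×384×1) = 2.579×10^-5 K/W
R_vermiculite fill = ln(129.1/101.1)/(2π×0.0623×1) = 0.6246 K/W
R_perlite board = ln(189.1/129.1)/(2π×0.0621×1) = 0.9782 K/W
R_outer film = 1/(h_o·2πr_oL) = 1/(8.73×2π×0.1891×1) = 0.09641 K/W
R_total = 1.699 K/W
Q = ΔT/R_total = 118/1.699
Q = 69.4 W/m
T_interface = T_inner − Q·ΣR(inner→interface) = 126 − 69.4×0.6246

T ≈ 82.6 °C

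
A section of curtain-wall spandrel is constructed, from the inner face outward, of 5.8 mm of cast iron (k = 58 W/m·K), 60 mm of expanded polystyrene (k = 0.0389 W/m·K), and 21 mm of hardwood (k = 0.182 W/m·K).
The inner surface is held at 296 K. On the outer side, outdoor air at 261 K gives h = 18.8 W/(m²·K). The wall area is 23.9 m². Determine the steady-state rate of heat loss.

Model the wall as resistances in series:
R_cast iron = L/(kA) = 0.0058/(58×23.9) = 4.184×10^-6 K/W
R_expanded polystyrene = L/(kA) = 0.06/(0.0389×23.9) = 0.06454 K/W
R_hardwood = L/(kA) = 0.021/(0.182×23.9) = 0.004828 K/W
R_outer film = 1/(h_o·A) = 1/(18.8×23.9) = 0.002226 K/W
R_total = 0.07159 K/W
Q = ΔT / R_total = 35 / 0.07159

Q ≈ 489 W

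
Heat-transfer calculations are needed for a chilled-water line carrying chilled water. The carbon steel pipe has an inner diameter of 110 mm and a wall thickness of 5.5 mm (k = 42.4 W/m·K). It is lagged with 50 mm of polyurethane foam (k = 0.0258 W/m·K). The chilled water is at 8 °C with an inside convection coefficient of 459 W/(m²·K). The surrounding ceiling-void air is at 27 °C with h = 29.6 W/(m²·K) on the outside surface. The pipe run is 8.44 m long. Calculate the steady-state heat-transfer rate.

Q ≈ 42.5 W

Treating each annulus and film as a series resistance:
R_inner film = 1/(h_i·2πr₁L) = 1/(459×2π×0.055×8.44) = 7.47×10^-4 K/W
R_carbon steel pipe wall = ln(60.5/55)/(2π×42.4×8.44) = 4.239×10^-5 K/W
R_polyurethane foam = ln(110.5/60.5)/(2π×0.0258×8.44) = 0.4403 K/W
R_outer film = 1/(h_o·2πr_oL) = 1/(29.6×2π×0.1105×8.44) = 0.005765 K/W
R_total = 0.4468 K/W
Q = ΔT/R_total = 19/0.4468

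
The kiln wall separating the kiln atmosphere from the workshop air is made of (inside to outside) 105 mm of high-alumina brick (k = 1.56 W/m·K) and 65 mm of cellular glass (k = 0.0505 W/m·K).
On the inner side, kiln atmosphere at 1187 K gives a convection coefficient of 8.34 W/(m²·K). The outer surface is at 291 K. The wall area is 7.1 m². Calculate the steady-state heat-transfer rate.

Q ≈ 4310 W

Using the resistance-network approach (series):
R_inner film = 1/(h_i·A) = 1/(8.34×7.1) = 0.01689 K/W
R_high-alumina brick = L/(kA) = 0.105/(1.56×7.1) = 0.00948 K/W
R_cellular glass = L/(kA) = 0.065/(0.0505×7.1) = 0.1813 K/W
R_total = 0.2077 K/W
Q = ΔT / R_total = 896 / 0.2077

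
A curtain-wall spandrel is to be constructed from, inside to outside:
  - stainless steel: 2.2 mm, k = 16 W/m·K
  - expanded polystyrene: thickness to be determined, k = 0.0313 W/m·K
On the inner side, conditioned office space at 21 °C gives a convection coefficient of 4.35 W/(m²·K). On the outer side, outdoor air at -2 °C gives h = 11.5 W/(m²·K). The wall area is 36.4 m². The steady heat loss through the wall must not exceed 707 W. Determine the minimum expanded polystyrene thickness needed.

Treating each layer as a thermal resistance in series:
R_inner film = 1/(h_i·A) = 1/(4.35×36.4) = 0.006316 K/W
R_stainless steel = L/(kA) = 0.0022/(16×36.4) = 3.777×10^-6 K/W
R_outer film = 1/(h_o·A) = 1/(11.5×36.4) = 0.002389 K/W
Sum of the known resistances R_other = 0.008708 K/W
Required total resistance R_tot = ΔT/Q_allow = 23/707 = 0.03253 K/W
R_expanded polystyrene = R_tot − R_other = 0.02382 K/W
L = R·k·A = 0.02382×0.0313×36.4

L ≈ 27.1 mm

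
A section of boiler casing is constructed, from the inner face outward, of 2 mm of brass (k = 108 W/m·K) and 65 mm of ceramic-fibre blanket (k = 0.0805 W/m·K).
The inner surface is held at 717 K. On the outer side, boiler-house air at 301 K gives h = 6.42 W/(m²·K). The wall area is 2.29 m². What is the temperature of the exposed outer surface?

T ≈ 368 K

Thermal resistances in series:
R_brass = L/(kA) = 0.002/(108×2.29) = 8.087×10^-6 K/W
R_ceramic-fibre blanket = L/(kA) = 0.065/(0.0805×2.29) = 0.3526 K/W
R_outer film = 1/(h_o·A) = 1/(6.42×2.29) = 0.06802 K/W
R_total = 0.4206 K/W;  Q = ΔT/R_total = 416/0.4206 = 989 W
T_interface = T_inner − Q·ΣR(inner→interface) = 717 − 989×0.3526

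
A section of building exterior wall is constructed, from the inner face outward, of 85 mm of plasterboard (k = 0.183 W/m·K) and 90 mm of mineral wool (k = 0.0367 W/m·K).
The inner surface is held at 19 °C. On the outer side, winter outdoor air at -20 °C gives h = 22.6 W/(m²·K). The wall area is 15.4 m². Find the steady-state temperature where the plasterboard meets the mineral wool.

T ≈ 12.9 °C

Using the resistance-network approach (series):
R_plasterboard = L/(kA) = 0.085/(0.183×15.4) = 0.03016 K/W
R_mineral wool = L/(kA) = 0.09/(0.0367×15.4) = 0.1592 K/W
R_outer film = 1/(h_o·A) = 1/(22.6×15.4) = 0.002873 K/W
R_total = 0.1923 K/W;  Q = ΔT/R_total = 39/0.1923 = 202.8 W
T_interface = T_inner − Q·ΣR(inner→interface) = 19 − 203×0.03016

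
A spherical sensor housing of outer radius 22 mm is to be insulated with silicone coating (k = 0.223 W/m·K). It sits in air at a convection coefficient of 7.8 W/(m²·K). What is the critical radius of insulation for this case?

r_cr ≈ 57.2 mm

For a sphere r_cr = 2k/h = 2×0.223/7.8
r_cr = 57.2 mm; since the bare radius (22 mm) is below r_cr, adding a thin layer of insulation will *increase* heat loss.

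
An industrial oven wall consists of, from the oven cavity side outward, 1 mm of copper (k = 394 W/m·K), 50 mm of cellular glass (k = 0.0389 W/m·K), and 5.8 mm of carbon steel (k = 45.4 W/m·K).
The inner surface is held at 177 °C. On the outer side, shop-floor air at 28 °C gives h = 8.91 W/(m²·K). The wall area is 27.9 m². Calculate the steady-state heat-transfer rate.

Q ≈ 2970 W

Treating each layer as a thermal resistance in series:
R_copper = L/(kA) = 0.001/(394×27.9) = 9.097×10^-8 K/W
R_cellular glass = L/(kA) = 0.05/(0.0389×27.9) = 0.04607 K/W
R_carbon steel = L/(kA) = 0.0058/(45.4×27.9) = 4.579×10^-6 K/W
R_outer film = 1/(h_o·A) = 1/(8.91×27.9) = 0.004023 K/W
R_total = 0.0501 K/W
Q = ΔT / R_total = 149 / 0.0501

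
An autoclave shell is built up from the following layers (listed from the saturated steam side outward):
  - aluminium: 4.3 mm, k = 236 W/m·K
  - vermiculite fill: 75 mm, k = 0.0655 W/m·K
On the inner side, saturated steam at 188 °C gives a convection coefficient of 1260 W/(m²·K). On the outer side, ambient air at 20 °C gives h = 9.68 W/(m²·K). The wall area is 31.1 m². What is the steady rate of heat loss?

Q ≈ 4180 W

Treating each layer as a thermal resistance in series:
R_inner film = 1/(h_i·A) = 1/(1260×31.1) = 2.552×10^-5 K/W
R_aluminium = L/(kA) = 0.0043/(236×31.1) = 5.859×10^-7 K/W
R_vermiculite fill = L/(kA) = 0.075/(0.0655×31.1) = 0.03682 K/W
R_outer film = 1/(h_o·A) = 1/(9.68×31.1) = 0.003322 K/W
R_total = 0.04017 K/W
Q = ΔT / R_total = 168 / 0.04017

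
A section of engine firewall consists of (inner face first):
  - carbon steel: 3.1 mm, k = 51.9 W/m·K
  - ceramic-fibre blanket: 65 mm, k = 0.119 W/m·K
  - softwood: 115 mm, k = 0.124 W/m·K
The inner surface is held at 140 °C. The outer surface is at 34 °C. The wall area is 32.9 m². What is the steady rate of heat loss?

Q ≈ 2370 W

Thermal resistances in series:
R_carbon steel = L/(kA) = 0.0031/(51.9×32.9) = 1.816×10^-6 K/W
R_ceramic-fibre blanket = L/(kA) = 0.065/(0.119×32.9) = 0.0166 K/W
R_softwood = L/(kA) = 0.115/(0.124×32.9) = 0.02819 K/W
R_total = 0.04479 K/W
Q = ΔT / R_total = 106 / 0.04479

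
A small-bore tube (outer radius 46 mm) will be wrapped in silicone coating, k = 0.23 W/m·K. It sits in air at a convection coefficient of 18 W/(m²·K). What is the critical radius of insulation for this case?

For a cylinder r_cr = k/h = 0.23/18
r_cr = 12.8 mm; since the bare radius (46 mm) is above r_cr, any added insulation will reduce heat loss.

r_cr ≈ 12.8 mm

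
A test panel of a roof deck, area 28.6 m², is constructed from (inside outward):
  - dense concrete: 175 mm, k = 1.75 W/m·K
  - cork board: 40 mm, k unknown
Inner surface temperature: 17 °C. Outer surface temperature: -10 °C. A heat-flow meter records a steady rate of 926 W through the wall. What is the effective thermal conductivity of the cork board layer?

k ≈ 0.0545 W/(m·K)

Treating each layer as a thermal resistance in series:
R_dense concrete = L/(kA) = 0.175/(1.75×28.6) = 0.003497 K/W
Sum of known resistances R_other = 0.003497 K/W
Total R = ΔT/Q = 27/926 = 0.02916 K/W
R_cork board = R_total − R_other = 0.02566 K/W
k = L/(R·A) = 0.04/(0.02566×28.6)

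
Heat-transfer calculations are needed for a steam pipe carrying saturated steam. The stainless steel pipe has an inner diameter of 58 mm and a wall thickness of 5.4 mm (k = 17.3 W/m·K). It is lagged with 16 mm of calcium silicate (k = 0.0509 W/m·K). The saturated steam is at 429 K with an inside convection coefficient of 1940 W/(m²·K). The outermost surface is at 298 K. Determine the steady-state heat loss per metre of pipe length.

q′ ≈ 109 W/m

Radial resistances (cylindrical: R_cond = ln(r_o/r_i)/(2πkL), R_conv = 1/(h·2πrL)):
R_inner film = 1/(h_i·2πr₁L) = 1/(1940×2π×0.029×1) = 0.002829 K/W
R_stainless steel pipe wall = ln(34.4/29)/(2π×17.3×1) = 0.001571 K/W
R_calcium silicate = ln(50.4/34.4)/(2π×0.0509×1) = 1.194 K/W
R_total = 1.199 K/W
Q = ΔT/R_total = 131/1.199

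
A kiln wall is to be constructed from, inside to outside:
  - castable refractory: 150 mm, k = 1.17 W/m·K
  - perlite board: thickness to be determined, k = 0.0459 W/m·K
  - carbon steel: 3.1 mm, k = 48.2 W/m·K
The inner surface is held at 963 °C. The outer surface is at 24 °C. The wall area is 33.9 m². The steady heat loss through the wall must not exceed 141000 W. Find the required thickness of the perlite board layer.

Series thermal resistances:
R_castable refractory = L/(kA) = 0.15/(1.17×33.9) = 0.003782 K/W
R_carbon steel = L/(kA) = 0.0031/(48.2×33.9) = 1.897×10^-6 K/W
Sum of the known resistances R_other = 0.003784 K/W
Required total resistance R_tot = ΔT/Q_allow = 939/141000 = 0.00666 K/W
R_perlite board = R_tot − R_other = 0.002876 K/W
L = R·k·A = 0.002876×0.0459×33.9

L ≈ 4.47 mm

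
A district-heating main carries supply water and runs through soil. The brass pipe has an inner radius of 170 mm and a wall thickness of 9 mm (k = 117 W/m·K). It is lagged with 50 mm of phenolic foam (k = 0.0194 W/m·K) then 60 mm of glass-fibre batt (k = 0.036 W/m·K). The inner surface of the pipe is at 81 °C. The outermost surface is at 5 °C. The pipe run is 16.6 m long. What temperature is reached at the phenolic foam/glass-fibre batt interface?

T ≈ 30.6 °C

Radial resistances (cylindrical: R_cond = ln(r_o/r_i)/(2πkL), R_conv = 1/(h·2πrL)):
R_brass pipe wall = ln(179/170)/(2π×117×16.6) = 4.227×10^-6 K/W
R_phenolic foam = ln(229/179)/(2π×0.0194×16.6) = 0.1217 K/W
R_glass-fibre batt = ln(289/229)/(2π×0.036×16.6) = 0.06197 K/W
R_total = 0.1837 K/W
Q = ΔT/R_total = 76/0.1837
Q = 414 W
T_interface = T_inner − Q·ΣR(inner→interface) = 81 − 414×0.1217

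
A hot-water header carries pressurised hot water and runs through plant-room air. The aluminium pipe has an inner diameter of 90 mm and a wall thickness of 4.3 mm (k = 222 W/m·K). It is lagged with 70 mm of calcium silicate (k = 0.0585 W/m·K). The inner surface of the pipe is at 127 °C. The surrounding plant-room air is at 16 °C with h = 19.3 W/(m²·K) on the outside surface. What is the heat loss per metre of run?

For a radial system each layer contributes R = ln(r_out/r_in)/(2πkL); films add R = 1/(hA).
R_aluminium pipe wall = ln(49.3/45)/(2π×222×1) = 6.543×10^-5 K/W
R_calcium silicate = ln(119.3/49.3)/(2π×0.0585×1) = 2.404 K/W
R_outer film = 1/(h_o·2πr_oL) = 1/(19.3×2π×0.1193×1) = 0.06912 K/W
R_total = 2.473 K/W
Q = ΔT/R_total = 111/2.473

q′ ≈ 44.9 W/m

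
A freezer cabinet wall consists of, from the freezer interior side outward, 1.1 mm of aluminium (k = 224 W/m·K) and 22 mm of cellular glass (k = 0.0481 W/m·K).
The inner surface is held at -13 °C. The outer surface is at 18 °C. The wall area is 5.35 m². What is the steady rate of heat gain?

Q ≈ 363 W

Thermal resistances in series:
R_aluminium = L/(kA) = 0.0011/(224×5.35) = 9.179×10^-7 K/W
R_cellular glass = L/(kA) = 0.022/(0.0481×5.35) = 0.08549 K/W
R_total = 0.08549 K/W
Q = ΔT / R_total = 31 / 0.08549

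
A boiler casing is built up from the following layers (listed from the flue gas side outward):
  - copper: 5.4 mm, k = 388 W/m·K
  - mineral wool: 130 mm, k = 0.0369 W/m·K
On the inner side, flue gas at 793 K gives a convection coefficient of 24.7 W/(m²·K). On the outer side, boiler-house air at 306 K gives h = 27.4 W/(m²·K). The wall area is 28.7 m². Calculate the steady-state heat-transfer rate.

Model the wall as resistances in series:
R_inner film = 1/(h_i·A) = 1/(24.7×28.7) = 0.001411 K/W
R_copper = L/(kA) = 0.0054/(388×28.7) = 4.849×10^-7 K/W
R_mineral wool = L/(kA) = 0.13/(0.0369×28.7) = 0.1228 K/W
R_outer film = 1/(h_o·A) = 1/(27.4×28.7) = 0.001272 K/W
R_total = 0.1254 K/W
Q = ΔT / R_total = 487 / 0.1254

Q ≈ 3880 W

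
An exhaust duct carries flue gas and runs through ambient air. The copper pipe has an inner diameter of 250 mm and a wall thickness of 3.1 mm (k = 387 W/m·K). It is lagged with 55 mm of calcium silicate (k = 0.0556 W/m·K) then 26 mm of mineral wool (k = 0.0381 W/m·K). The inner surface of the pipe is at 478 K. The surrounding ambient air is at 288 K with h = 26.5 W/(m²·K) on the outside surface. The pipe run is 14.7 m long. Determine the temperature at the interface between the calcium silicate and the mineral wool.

T ≈ 357 K

Treating each annulus and film as a series resistance:
R_copper pipe wall = ln(128.1/125)/(2π×387×14.7) = 6.854×10^-7 K/W
R_calcium silicate = ln(183.1/128.1)/(2π×0.0556×14.7) = 0.06956 K/W
R_mineral wool = ln(209.1/183.1)/(2π×0.0381×14.7) = 0.03773 K/W
R_outer film = 1/(h_o·2πr_oL) = 1/(26.5×2π×0.2091×14.7) = 0.001954 K/W
R_total = 0.1092 K/W
Q = ΔT/R_total = 190/0.1092
Q = 1740 W
T_interface = T_inner − Q·ΣR(inner→interface) = 478 − 1740×0.06956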